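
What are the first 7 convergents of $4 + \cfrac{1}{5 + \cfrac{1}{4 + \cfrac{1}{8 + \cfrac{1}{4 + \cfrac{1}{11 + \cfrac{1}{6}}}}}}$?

Using the convergent recurrence p_i = a_i*p_{i-1} + p_{i-2}, q_i = a_i*q_{i-1} + q_{i-2} with p_{-2}=0, p_{-1}=1, q_{-2}=1, q_{-1}=0:
  i=0: a_0=4, p_0 = 4*1 + 0 = 4, q_0 = 4*0 + 1 = 1.
  i=1: a_1=5, p_1 = 5*4 + 1 = 21, q_1 = 5*1 + 0 = 5.
  i=2: a_2=4, p_2 = 4*21 + 4 = 88, q_2 = 4*5 + 1 = 21.
  i=3: a_3=8, p_3 = 8*88 + 21 = 725, q_3 = 8*21 + 5 = 173.
  i=4: a_4=4, p_4 = 4*725 + 88 = 2988, q_4 = 4*173 + 21 = 713.
  i=5: a_5=11, p_5 = 11*2988 + 725 = 33593, q_5 = 11*713 + 173 = 8016.
  i=6: a_6=6, p_6 = 6*33593 + 2988 = 204546, q_6 = 6*8016 + 713 = 48809.

4/1, 21/5, 88/21, 725/173, 2988/713, 33593/8016, 204546/48809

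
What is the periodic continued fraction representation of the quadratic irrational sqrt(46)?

[6; (1, 3, 1, 1, 2, 6, 2, 1, 1, 3, 1, 12)]

Write x_i = (sqrt(46) + m_i)/d_i with (m_0, d_0) = (0, 1). a_0 = floor(sqrt(46)) = 6, since 6^2 = 36 <= 46 < 49 = 7^2.
Iterate m_{i+1} = d_i*a_i - m_i, d_{i+1} = (46 - m_{i+1}^2)/d_i, a_{i+1} = floor((a_0 + m_{i+1})/d_{i+1}):
  m_1 = 1*6 - 0 = 6, d_1 = (46 - 6^2)/1 = 10/1 = 10, a_1 = floor((6 + 6)/10) = 1.
  m_2 = 10*1 - 6 = 4, d_2 = (46 - 4^2)/10 = 30/10 = 3, a_2 = floor((6 + 4)/3) = 3.
  m_3 = 3*3 - 4 = 5, d_3 = (46 - 5^2)/3 = 21/3 = 7, a_3 = floor((6 + 5)/7) = 1.
  m_4 = 7*1 - 5 = 2, d_4 = (46 - 2^2)/7 = 42/7 = 6, a_4 = floor((6 + 2)/6) = 1.
  m_5 = 6*1 - 2 = 4, d_5 = (46 - 4^2)/6 = 30/6 = 5, a_5 = floor((6 + 4)/5) = 2.
  m_6 = 5*2 - 4 = 6, d_6 = (46 - 6^2)/5 = 10/5 = 2, a_6 = floor((6 + 6)/2) = 6.
  m_7 = 2*6 - 6 = 6, d_7 = (46 - 6^2)/2 = 10/2 = 5, a_7 = floor((6 + 6)/5) = 2.
  m_8 = 5*2 - 6 = 4, d_8 = (46 - 4^2)/5 = 30/5 = 6, a_8 = floor((6 + 4)/6) = 1.
  m_9 = 6*1 - 4 = 2, d_9 = (46 - 2^2)/6 = 42/6 = 7, a_9 = floor((6 + 2)/7) = 1.
  m_10 = 7*1 - 2 = 5, d_10 = (46 - 5^2)/7 = 21/7 = 3, a_10 = floor((6 + 5)/3) = 3.
  m_11 = 3*3 - 5 = 4, d_11 = (46 - 4^2)/3 = 30/3 = 10, a_11 = floor((6 + 4)/10) = 1.
  m_12 = 10*1 - 4 = 6, d_12 = (46 - 6^2)/10 = 10/10 = 1, a_12 = floor((6 + 6)/1) = 12.
  m_13 = 1*12 - 6 = 6, d_13 = (46 - 6^2)/1 = 10/1 = 10: (m_13, d_13) = (m_1, d_1) = (6, 10), so from here the quotients repeat a_1, ..., a_12; the period length is 12.
Hence the expansion of sqrt(46) is a_0 = 6 followed by the repeating block 1, 3, 1, 1, 2, 6, 2, 1, 1, 3, 1, 12 (period 12).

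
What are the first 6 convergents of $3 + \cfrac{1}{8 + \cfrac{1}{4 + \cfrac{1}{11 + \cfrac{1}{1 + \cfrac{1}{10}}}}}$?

3/1, 25/8, 103/33, 1158/371, 1261/404, 13768/4411

Using the convergent recurrence p_i = a_i*p_{i-1} + p_{i-2}, q_i = a_i*q_{i-1} + q_{i-2} with p_{-2}=0, p_{-1}=1, q_{-2}=1, q_{-1}=0:
  i=0: a_0=3, p_0 = 3*1 + 0 = 3, q_0 = 3*0 + 1 = 1.
  i=1: a_1=8, p_1 = 8*3 + 1 = 25, q_1 = 8*1 + 0 = 8.
  i=2: a_2=4, p_2 = 4*25 + 3 = 103, q_2 = 4*8 + 1 = 33.
  i=3: a_3=11, p_3 = 11*103 + 25 = 1158, q_3 = 11*33 + 8 = 371.
  i=4: a_4=1, p_4 = 1*1158 + 103 = 1261, q_4 = 1*371 + 33 = 404.
  i=5: a_5=10, p_5 = 10*1261 + 1158 = 13768, q_5 = 10*404 + 371 = 4411.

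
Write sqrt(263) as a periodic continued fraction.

[16; (4, 1, 1, 1, 1, 15, 1, 1, 1, 1, 4, 32)]

Write x_i = (sqrt(263) + m_i)/d_i with (m_0, d_0) = (0, 1). a_0 = floor(sqrt(263)) = 16, since 16^2 = 256 <= 263 < 289 = 17^2.
Iterate m_{i+1} = d_i*a_i - m_i, d_{i+1} = (263 - m_{i+1}^2)/d_i, a_{i+1} = floor((a_0 + m_{i+1})/d_{i+1}):
  m_1 = 1*16 - 0 = 16, d_1 = (263 - 16^2)/1 = 7/1 = 7, a_1 = floor((16 + 16)/7) = 4.
  m_2 = 7*4 - 16 = 12, d_2 = (263 - 12^2)/7 = 119/7 = 17, a_2 = floor((16 + 12)/17) = 1.
  m_3 = 17*1 - 12 = 5, d_3 = (263 - 5^2)/17 = 238/17 = 14, a_3 = floor((16 + 5)/14) = 1.
  m_4 = 14*1 - 5 = 9, d_4 = (263 - 9^2)/14 = 182/14 = 13, a_4 = floor((16 + 9)/13) = 1.
  m_5 = 13*1 - 9 = 4, d_5 = (263 - 4^2)/13 = 247/13 = 19, a_5 = floor((16 + 4)/19) = 1.
  m_6 = 19*1 - 4 = 15, d_6 = (263 - 15^2)/19 = 38/19 = 2, a_6 = floor((16 + 15)/2) = 15.
  m_7 = 2*15 - 15 = 15, d_7 = (263 - 15^2)/2 = 38/2 = 19, a_7 = floor((16 + 15)/19) = 1.
  m_8 = 19*1 - 15 = 4, d_8 = (263 - 4^2)/19 = 247/19 = 13, a_8 = floor((16 + 4)/13) = 1.
  m_9 = 13*1 - 4 = 9, d_9 = (263 - 9^2)/13 = 182/13 = 14, a_9 = floor((16 + 9)/14) = 1.
  m_10 = 14*1 - 9 = 5, d_10 = (263 - 5^2)/14 = 238/14 = 17, a_10 = floor((16 + 5)/17) = 1.
  m_11 = 17*1 - 5 = 12, d_11 = (263 - 12^2)/17 = 119/17 = 7, a_11 = floor((16 + 12)/7) = 4.
  m_12 = 7*4 - 12 = 16, d_12 = (263 - 16^2)/7 = 7/7 = 1, a_12 = floor((16 + 16)/1) = 32.
  m_13 = 1*32 - 16 = 16, d_13 = (263 - 16^2)/1 = 7/1 = 7: (m_13, d_13) = (m_1, d_1) = (16, 7), so from here the quotients repeat a_1, ..., a_12; the period length is 12.
Hence the expansion of sqrt(263) is a_0 = 16 followed by the repeating block 4, 1, 1, 1, 1, 15, 1, 1, 1, 1, 4, 32 (period 12).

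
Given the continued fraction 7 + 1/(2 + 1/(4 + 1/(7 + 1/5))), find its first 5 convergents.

Using the convergent recurrence p_i = a_i*p_{i-1} + p_{i-2}, q_i = a_i*q_{i-1} + q_{i-2} with p_{-2}=0, p_{-1}=1, q_{-2}=1, q_{-1}=0:
  i=0: a_0=7, p_0 = 7*1 + 0 = 7, q_0 = 7*0 + 1 = 1.
  i=1: a_1=2, p_1 = 2*7 + 1 = 15, q_1 = 2*1 + 0 = 2.
  i=2: a_2=4, p_2 = 4*15 + 7 = 67, q_2 = 4*2 + 1 = 9.
  i=3: a_3=7, p_3 = 7*67 + 15 = 484, q_3 = 7*9 + 2 = 65.
  i=4: a_4=5, p_4 = 5*484 + 67 = 2487, q_4 = 5*65 + 9 = 334.

7/1, 15/2, 67/9, 484/65, 2487/334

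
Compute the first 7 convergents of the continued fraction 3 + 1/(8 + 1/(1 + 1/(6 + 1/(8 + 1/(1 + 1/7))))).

3/1, 25/8, 28/9, 193/62, 1572/505, 1765/567, 13927/4474

Using the convergent recurrence p_i = a_i*p_{i-1} + p_{i-2}, q_i = a_i*q_{i-1} + q_{i-2} with p_{-2}=0, p_{-1}=1, q_{-2}=1, q_{-1}=0:
  i=0: a_0=3, p_0 = 3*1 + 0 = 3, q_0 = 3*0 + 1 = 1.
  i=1: a_1=8, p_1 = 8*3 + 1 = 25, q_1 = 8*1 + 0 = 8.
  i=2: a_2=1, p_2 = 1*25 + 3 = 28, q_2 = 1*8 + 1 = 9.
  i=3: a_3=6, p_3 = 6*28 + 25 = 193, q_3 = 6*9 + 8 = 62.
  i=4: a_4=8, p_4 = 8*193 + 28 = 1572, q_4 = 8*62 + 9 = 505.
  i=5: a_5=1, p_5 = 1*1572 + 193 = 1765, q_5 = 1*505 + 62 = 567.
  i=6: a_6=7, p_6 = 7*1765 + 1572 = 13927, q_6 = 7*567 + 505 = 4474.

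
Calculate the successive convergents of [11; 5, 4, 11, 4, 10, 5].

Using the convergent recurrence p_i = a_i*p_{i-1} + p_{i-2}, q_i = a_i*q_{i-1} + q_{i-2} with p_{-2}=0, p_{-1}=1, q_{-2}=1, q_{-1}=0:
  i=0: a_0=11, p_0 = 11*1 + 0 = 11, q_0 = 11*0 + 1 = 1.
  i=1: a_1=5, p_1 = 5*11 + 1 = 56, q_1 = 5*1 + 0 = 5.
  i=2: a_2=4, p_2 = 4*56 + 11 = 235, q_2 = 4*5 + 1 = 21.
  i=3: a_3=11, p_3 = 11*235 + 56 = 2641, q_3 = 11*21 + 5 = 236.
  i=4: a_4=4, p_4 = 4*2641 + 235 = 10799, q_4 = 4*236 + 21 = 965.
  i=5: a_5=10, p_5 = 10*10799 + 2641 = 110631, q_5 = 10*965 + 236 = 9886.
  i=6: a_6=5, p_6 = 5*110631 + 10799 = 563954, q_6 = 5*9886 + 965 = 50395.

11/1, 56/5, 235/21, 2641/236, 10799/965, 110631/9886, 563954/50395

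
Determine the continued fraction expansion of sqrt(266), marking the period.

[16; (3, 4, 3, 32)]

Write x_i = (sqrt(266) + m_i)/d_i with (m_0, d_0) = (0, 1). a_0 = floor(sqrt(266)) = 16, since 16^2 = 256 <= 266 < 289 = 17^2.
Iterate m_{i+1} = d_i*a_i - m_i, d_{i+1} = (266 - m_{i+1}^2)/d_i, a_{i+1} = floor((a_0 + m_{i+1})/d_{i+1}):
  m_1 = 1*16 - 0 = 16, d_1 = (266 - 16^2)/1 = 10/1 = 10, a_1 = floor((16 + 16)/10) = 3.
  m_2 = 10*3 - 16 = 14, d_2 = (266 - 14^2)/10 = 70/10 = 7, a_2 = floor((16 + 14)/7) = 4.
  m_3 = 7*4 - 14 = 14, d_3 = (266 - 14^2)/7 = 70/7 = 10, a_3 = floor((16 + 14)/10) = 3.
  m_4 = 10*3 - 14 = 16, d_4 = (266 - 16^2)/10 = 10/10 = 1, a_4 = floor((16 + 16)/1) = 32.
  m_5 = 1*32 - 16 = 16, d_5 = (266 - 16^2)/1 = 10/1 = 10: (m_5, d_5) = (m_1, d_1) = (16, 10), so from here the quotients repeat a_1, ..., a_4; the period length is 4.
Hence the expansion of sqrt(266) is a_0 = 16 followed by the repeating block 3, 4, 3, 32 (period 4).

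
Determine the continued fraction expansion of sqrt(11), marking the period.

[3; (3, 6)]

Write x_i = (sqrt(11) + m_i)/d_i with (m_0, d_0) = (0, 1). a_0 = floor(sqrt(11)) = 3, since 3^2 = 9 <= 11 < 16 = 4^2.
Iterate m_{i+1} = d_i*a_i - m_i, d_{i+1} = (11 - m_{i+1}^2)/d_i, a_{i+1} = floor((a_0 + m_{i+1})/d_{i+1}):
  m_1 = 1*3 - 0 = 3, d_1 = (11 - 3^2)/1 = 2/1 = 2, a_1 = floor((3 + 3)/2) = 3.
  m_2 = 2*3 - 3 = 3, d_2 = (11 - 3^2)/2 = 2/2 = 1, a_2 = floor((3 + 3)/1) = 6.
  m_3 = 1*6 - 3 = 3, d_3 = (11 - 3^2)/1 = 2/1 = 2: (m_3, d_3) = (m_1, d_1) = (3, 2), so from here the quotients repeat a_1, a_2; the period length is 2.
Hence the expansion of sqrt(11) is a_0 = 3 followed by the repeating block 3, 6 (period 2).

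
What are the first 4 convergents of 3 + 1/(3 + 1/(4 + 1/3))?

Using the convergent recurrence p_i = a_i*p_{i-1} + p_{i-2}, q_i = a_i*q_{i-1} + q_{i-2} with p_{-2}=0, p_{-1}=1, q_{-2}=1, q_{-1}=0:
  i=0: a_0=3, p_0 = 3*1 + 0 = 3, q_0 = 3*0 + 1 = 1.
  i=1: a_1=3, p_1 = 3*3 + 1 = 10, q_1 = 3*1 + 0 = 3.
  i=2: a_2=4, p_2 = 4*10 + 3 = 43, q_2 = 4*3 + 1 = 13.
  i=3: a_3=3, p_3 = 3*43 + 10 = 139, q_3 = 3*13 + 3 = 42.

3/1, 10/3, 43/13, 139/42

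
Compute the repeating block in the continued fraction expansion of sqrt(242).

[15; (1, 1, 3, 1, 14, 1, 3, 1, 1, 30)]

Write x_i = (sqrt(242) + m_i)/d_i with (m_0, d_0) = (0, 1). a_0 = floor(sqrt(242)) = 15, since 15^2 = 225 <= 242 < 256 = 16^2.
Iterate m_{i+1} = d_i*a_i - m_i, d_{i+1} = (242 - m_{i+1}^2)/d_i, a_{i+1} = floor((a_0 + m_{i+1})/d_{i+1}):
  m_1 = 1*15 - 0 = 15, d_1 = (242 - 15^2)/1 = 17/1 = 17, a_1 = floor((15 + 15)/17) = 1.
  m_2 = 17*1 - 15 = 2, d_2 = (242 - 2^2)/17 = 238/17 = 14, a_2 = floor((15 + 2)/14) = 1.
  m_3 = 14*1 - 2 = 12, d_3 = (242 - 12^2)/14 = 98/14 = 7, a_3 = floor((15 + 12)/7) = 3.
  m_4 = 7*3 - 12 = 9, d_4 = (242 - 9^2)/7 = 161/7 = 23, a_4 = floor((15 + 9)/23) = 1.
  m_5 = 23*1 - 9 = 14, d_5 = (242 - 14^2)/23 = 46/23 = 2, a_5 = floor((15 + 14)/2) = 14.
  m_6 = 2*14 - 14 = 14, d_6 = (242 - 14^2)/2 = 46/2 = 23, a_6 = floor((15 + 14)/23) = 1.
  m_7 = 23*1 - 14 = 9, d_7 = (242 - 9^2)/23 = 161/23 = 7, a_7 = floor((15 + 9)/7) = 3.
  m_8 = 7*3 - 9 = 12, d_8 = (242 - 12^2)/7 = 98/7 = 14, a_8 = floor((15 + 12)/14) = 1.
  m_9 = 14*1 - 12 = 2, d_9 = (242 - 2^2)/14 = 238/14 = 17, a_9 = floor((15 + 2)/17) = 1.
  m_10 = 17*1 - 2 = 15, d_10 = (242 - 15^2)/17 = 17/17 = 1, a_10 = floor((15 + 15)/1) = 30.
  m_11 = 1*30 - 15 = 15, d_11 = (242 - 15^2)/1 = 17/1 = 17: (m_11, d_11) = (m_1, d_1) = (15, 17), so from here the quotients repeat a_1, ..., a_10; the period length is 10.
Hence the expansion of sqrt(242) is a_0 = 15 followed by the repeating block 1, 1, 3, 1, 14, 1, 3, 1, 1, 30 (period 10).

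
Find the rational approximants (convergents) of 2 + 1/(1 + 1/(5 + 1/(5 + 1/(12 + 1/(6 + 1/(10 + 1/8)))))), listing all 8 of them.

Using the convergent recurrence p_i = a_i*p_{i-1} + p_{i-2}, q_i = a_i*q_{i-1} + q_{i-2} with p_{-2}=0, p_{-1}=1, q_{-2}=1, q_{-1}=0:
  i=0: a_0=2, p_0 = 2*1 + 0 = 2, q_0 = 2*0 + 1 = 1.
  i=1: a_1=1, p_1 = 1*2 + 1 = 3, q_1 = 1*1 + 0 = 1.
  i=2: a_2=5, p_2 = 5*3 + 2 = 17, q_2 = 5*1 + 1 = 6.
  i=3: a_3=5, p_3 = 5*17 + 3 = 88, q_3 = 5*6 + 1 = 31.
  i=4: a_4=12, p_4 = 12*88 + 17 = 1073, q_4 = 12*31 + 6 = 378.
  i=5: a_5=6, p_5 = 6*1073 + 88 = 6526, q_5 = 6*378 + 31 = 2299.
  i=6: a_6=10, p_6 = 10*6526 + 1073 = 66333, q_6 = 10*2299 + 378 = 23368.
  i=7: a_7=8, p_7 = 8*66333 + 6526 = 537190, q_7 = 8*23368 + 2299 = 189243.

2/1, 3/1, 17/6, 88/31, 1073/378, 6526/2299, 66333/23368, 537190/189243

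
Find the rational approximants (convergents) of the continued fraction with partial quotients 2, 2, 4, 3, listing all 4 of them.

Using the convergent recurrence p_i = a_i*p_{i-1} + p_{i-2}, q_i = a_i*q_{i-1} + q_{i-2} with p_{-2}=0, p_{-1}=1, q_{-2}=1, q_{-1}=0:
  i=0: a_0=2, p_0 = 2*1 + 0 = 2, q_0 = 2*0 + 1 = 1.
  i=1: a_1=2, p_1 = 2*2 + 1 = 5, q_1 = 2*1 + 0 = 2.
  i=2: a_2=4, p_2 = 4*5 + 2 = 22, q_2 = 4*2 + 1 = 9.
  i=3: a_3=3, p_3 = 3*22 + 5 = 71, q_3 = 3*9 + 2 = 29.

2/1, 5/2, 22/9, 71/29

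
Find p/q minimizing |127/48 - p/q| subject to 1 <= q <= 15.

Expand x = 127/48 as a continued fraction with the Euclidean algorithm:
  127 = 2*48 + 31, so a_0 = 2.
  48 = 1*31 + 17, so a_1 = 1.
  31 = 1*17 + 14, so a_2 = 1.
  17 = 1*14 + 3, so a_3 = 1.
  14 = 4*3 + 2, so a_4 = 4.
  3 = 1*2 + 1, so a_5 = 1.
  2 = 2*1 + 0, so a_6 = 2.
so x = [2; 1, 1, 1, 4, 1, 2].
Convergents (p_i = a_i*p_{i-1} + p_{i-2}, q_i = a_i*q_{i-1} + q_{i-2} with p_{-2}=0, p_{-1}=1, q_{-2}=1, q_{-1}=0), until the denominator exceeds 15:
  i=0: a_0=2, p_0 = 2*1 + 0 = 2, q_0 = 2*0 + 1 = 1.
  i=1: a_1=1, p_1 = 1*2 + 1 = 3, q_1 = 1*1 + 0 = 1.
  i=2: a_2=1, p_2 = 1*3 + 2 = 5, q_2 = 1*1 + 1 = 2.
  i=3: a_3=1, p_3 = 1*5 + 3 = 8, q_3 = 1*2 + 1 = 3.
  i=4: a_4=4, p_4 = 4*8 + 5 = 37, q_4 = 4*3 + 2 = 14.
  i=5: a_5=1, p_5 = 1*37 + 8 = 45, q_5 = 1*14 + 3 = 17.
q_5 = 17 > 15, so the last convergent with denominator <= 15 is p_4/q_4 = 37/14.
The closest fraction with denominator <= 15 is either p_4/q_4 or the intermediate fraction (k*p_4 + p_3)/(k*q_4 + q_3) with the largest k >= 1 whose denominator stays <= 15; these approach x as k grows, and every other convergent or intermediate fraction in range is farther away.
Largest k: floor((15 - q_3)/q_4) = floor((15 - 3)/14) = 0.
Since k = 0, no intermediate fraction beyond p_4/q_4 has denominator <= 15, so the convergent 37/14 is the closest (its error is |127*14 - 37*48|/(48*14) = 2/672).

37/14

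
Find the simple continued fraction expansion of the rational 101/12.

Run the Euclidean algorithm on 101 and 12; the successive quotients are the partial quotients a_0, a_1, ... (each step inverts the fractional part left over by the previous one):
  101 = 8*12 + 5, so a_0 = 8.
  12 = 2*5 + 2, so a_1 = 2.
  5 = 2*2 + 1, so a_2 = 2.
  2 = 2*1 + 0, so a_3 = 2.
The remainder reaches 0 after 4 divisions, so the expansion has 4 partial quotients, read off in order.

[8; 2, 2, 2]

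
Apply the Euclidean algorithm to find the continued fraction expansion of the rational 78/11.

Run the Euclidean algorithm on 78 and 11; the successive quotients are the partial quotients a_0, a_1, ... (each step inverts the fractional part left over by the previous one):
  78 = 7*11 + 1, so a_0 = 7.
  11 = 11*1 + 0, so a_1 = 11.
The remainder reaches 0 after 2 divisions, so the expansion has 2 partial quotients, read off in order.

[7; 11]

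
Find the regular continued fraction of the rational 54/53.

[1; 53]

Run the Euclidean algorithm on 54 and 53; the successive quotients are the partial quotients a_0, a_1, ... (each step inverts the fractional part left over by the previous one):
  54 = 1*53 + 1, so a_0 = 1.
  53 = 53*1 + 0, so a_1 = 53.
The remainder reaches 0 after 2 divisions, so the expansion has 2 partial quotients, read off in order.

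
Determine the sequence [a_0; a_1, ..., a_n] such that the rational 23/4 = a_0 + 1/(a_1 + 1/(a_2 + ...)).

[5; 1, 3]

Run the Euclidean algorithm on 23 and 4; the successive quotients are the partial quotients a_0, a_1, ... (each step inverts the fractional part left over by the previous one):
  23 = 5*4 + 3, so a_0 = 5.
  4 = 1*3 + 1, so a_1 = 1.
  3 = 3*1 + 0, so a_2 = 3.
The remainder reaches 0 after 3 divisions, so the expansion has 3 partial quotients, read off in order.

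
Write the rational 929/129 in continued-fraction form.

Run the Euclidean algorithm on 929 and 129; the successive quotients are the partial quotients a_0, a_1, ... (each step inverts the fractional part left over by the previous one):
  929 = 7*129 + 26, so a_0 = 7.
  129 = 4*26 + 25, so a_1 = 4.
  26 = 1*25 + 1, so a_2 = 1.
  25 = 25*1 + 0, so a_3 = 25.
The remainder reaches 0 after 4 divisions, so the expansion has 4 partial quotients, read off in order.

[7; 4, 1, 25]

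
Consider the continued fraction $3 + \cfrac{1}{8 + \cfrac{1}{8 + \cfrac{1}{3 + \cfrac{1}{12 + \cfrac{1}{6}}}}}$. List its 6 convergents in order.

Using the convergent recurrence p_i = a_i*p_{i-1} + p_{i-2}, q_i = a_i*q_{i-1} + q_{i-2} with p_{-2}=0, p_{-1}=1, q_{-2}=1, q_{-1}=0:
  i=0: a_0=3, p_0 = 3*1 + 0 = 3, q_0 = 3*0 + 1 = 1.
  i=1: a_1=8, p_1 = 8*3 + 1 = 25, q_1 = 8*1 + 0 = 8.
  i=2: a_2=8, p_2 = 8*25 + 3 = 203, q_2 = 8*8 + 1 = 65.
  i=3: a_3=3, p_3 = 3*203 + 25 = 634, q_3 = 3*65 + 8 = 203.
  i=4: a_4=12, p_4 = 12*634 + 203 = 7811, q_4 = 12*203 + 65 = 2501.
  i=5: a_5=6, p_5 = 6*7811 + 634 = 47500, q_5 = 6*2501 + 203 = 15209.

3/1, 25/8, 203/65, 634/203, 7811/2501, 47500/15209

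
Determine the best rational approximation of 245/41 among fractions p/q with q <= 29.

Expand x = 245/41 as a continued fraction with the Euclidean algorithm:
  245 = 5*41 + 40, so a_0 = 5.
  41 = 1*40 + 1, so a_1 = 1.
  40 = 40*1 + 0, so a_2 = 40.
so x = [5; 1, 40].
Convergents (p_i = a_i*p_{i-1} + p_{i-2}, q_i = a_i*q_{i-1} + q_{i-2} with p_{-2}=0, p_{-1}=1, q_{-2}=1, q_{-1}=0), until the denominator exceeds 29:
  i=0: a_0=5, p_0 = 5*1 + 0 = 5, q_0 = 5*0 + 1 = 1.
  i=1: a_1=1, p_1 = 1*5 + 1 = 6, q_1 = 1*1 + 0 = 1.
  i=2: a_2=40, p_2 = 40*6 + 5 = 245, q_2 = 40*1 + 1 = 41.
q_2 = 41 > 29, so the last convergent with denominator <= 29 is p_1/q_1 = 6/1.
The closest fraction with denominator <= 29 is either p_1/q_1 or the intermediate fraction (k*p_1 + p_0)/(k*q_1 + q_0) with the largest k >= 1 whose denominator stays <= 29; these approach x as k grows, and every other convergent or intermediate fraction in range is farther away.
Largest k: floor((29 - q_0)/q_1) = floor((29 - 1)/1) = 28.
That gives (28*6 + 5)/(28*1 + 1) = 173/29.
Compare the errors: |x - 6/1| = |245*1 - 6*41|/(41*1) = 1/41, and |x - 173/29| = |245*29 - 173*41|/(41*29) = 12/1189.
Cross-multiplying, 12*41 = 492 < 1189 = 1*1189, so 12/1189 is smaller: the intermediate fraction 173/29 is closer to x than 6/1.

173/29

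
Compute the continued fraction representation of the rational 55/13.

[4; 4, 3]

Run the Euclidean algorithm on 55 and 13; the successive quotients are the partial quotients a_0, a_1, ... (each step inverts the fractional part left over by the previous one):
  55 = 4*13 + 3, so a_0 = 4.
  13 = 4*3 + 1, so a_1 = 4.
  3 = 3*1 + 0, so a_2 = 3.
The remainder reaches 0 after 3 divisions, so the expansion has 3 partial quotients, read off in order.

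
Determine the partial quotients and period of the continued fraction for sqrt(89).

[9; (2, 3, 3, 2, 18)]

Write x_i = (sqrt(89) + m_i)/d_i with (m_0, d_0) = (0, 1). a_0 = floor(sqrt(89)) = 9, since 9^2 = 81 <= 89 < 100 = 10^2.
Iterate m_{i+1} = d_i*a_i - m_i, d_{i+1} = (89 - m_{i+1}^2)/d_i, a_{i+1} = floor((a_0 + m_{i+1})/d_{i+1}):
  m_1 = 1*9 - 0 = 9, d_1 = (89 - 9^2)/1 = 8/1 = 8, a_1 = floor((9 + 9)/8) = 2.
  m_2 = 8*2 - 9 = 7, d_2 = (89 - 7^2)/8 = 40/8 = 5, a_2 = floor((9 + 7)/5) = 3.
  m_3 = 5*3 - 7 = 8, d_3 = (89 - 8^2)/5 = 25/5 = 5, a_3 = floor((9 + 8)/5) = 3.
  m_4 = 5*3 - 8 = 7, d_4 = (89 - 7^2)/5 = 40/5 = 8, a_4 = floor((9 + 7)/8) = 2.
  m_5 = 8*2 - 7 = 9, d_5 = (89 - 9^2)/8 = 8/8 = 1, a_5 = floor((9 + 9)/1) = 18.
  m_6 = 1*18 - 9 = 9, d_6 = (89 - 9^2)/1 = 8/1 = 8: (m_6, d_6) = (m_1, d_1) = (9, 8), so from here the quotients repeat a_1, ..., a_5; the period length is 5.
Hence the expansion of sqrt(89) is a_0 = 9 followed by the repeating block 2, 3, 3, 2, 18 (period 5).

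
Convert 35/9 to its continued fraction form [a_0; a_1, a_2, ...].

Run the Euclidean algorithm on 35 and 9; the successive quotients are the partial quotients a_0, a_1, ... (each step inverts the fractional part left over by the previous one):
  35 = 3*9 + 8, so a_0 = 3.
  9 = 1*8 + 1, so a_1 = 1.
  8 = 8*1 + 0, so a_2 = 8.
The remainder reaches 0 after 3 divisions, so the expansion has 3 partial quotients, read off in order.

[3; 1, 8]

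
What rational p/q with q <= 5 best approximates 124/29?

Expand x = 124/29 as a continued fraction with the Euclidean algorithm:
  124 = 4*29 + 8, so a_0 = 4.
  29 = 3*8 + 5, so a_1 = 3.
  8 = 1*5 + 3, so a_2 = 1.
  5 = 1*3 + 2, so a_3 = 1.
  3 = 1*2 + 1, so a_4 = 1.
  2 = 2*1 + 0, so a_5 = 2.
so x = [4; 3, 1, 1, 1, 2].
Convergents (p_i = a_i*p_{i-1} + p_{i-2}, q_i = a_i*q_{i-1} + q_{i-2} with p_{-2}=0, p_{-1}=1, q_{-2}=1, q_{-1}=0), until the denominator exceeds 5:
  i=0: a_0=4, p_0 = 4*1 + 0 = 4, q_0 = 4*0 + 1 = 1.
  i=1: a_1=3, p_1 = 3*4 + 1 = 13, q_1 = 3*1 + 0 = 3.
  i=2: a_2=1, p_2 = 1*13 + 4 = 17, q_2 = 1*3 + 1 = 4.
  i=3: a_3=1, p_3 = 1*17 + 13 = 30, q_3 = 1*4 + 3 = 7.
q_3 = 7 > 5, so the last convergent with denominator <= 5 is p_2/q_2 = 17/4.
The closest fraction with denominator <= 5 is either p_2/q_2 or the intermediate fraction (k*p_2 + p_1)/(k*q_2 + q_1) with the largest k >= 1 whose denominator stays <= 5; these approach x as k grows, and every other convergent or intermediate fraction in range is farther away.
Largest k: floor((5 - q_1)/q_2) = floor((5 - 3)/4) = 0.
Since k = 0, no intermediate fraction beyond p_2/q_2 has denominator <= 5, so the convergent 17/4 is the closest (its error is |124*4 - 17*29|/(29*4) = 3/116).

17/4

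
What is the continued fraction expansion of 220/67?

[3; 3, 1, 1, 9]

Run the Euclidean algorithm on 220 and 67; the successive quotients are the partial quotients a_0, a_1, ... (each step inverts the fractional part left over by the previous one):
  220 = 3*67 + 19, so a_0 = 3.
  67 = 3*19 + 10, so a_1 = 3.
  19 = 1*10 + 9, so a_2 = 1.
  10 = 1*9 + 1, so a_3 = 1.
  9 = 9*1 + 0, so a_4 = 9.
The remainder reaches 0 after 5 divisions, so the expansion has 5 partial quotients, read off in order.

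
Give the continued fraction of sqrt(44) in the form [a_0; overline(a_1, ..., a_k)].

Write x_i = (sqrt(44) + m_i)/d_i with (m_0, d_0) = (0, 1). a_0 = floor(sqrt(44)) = 6, since 6^2 = 36 <= 44 < 49 = 7^2.
Iterate m_{i+1} = d_i*a_i - m_i, d_{i+1} = (44 - m_{i+1}^2)/d_i, a_{i+1} = floor((a_0 + m_{i+1})/d_{i+1}):
  m_1 = 1*6 - 0 = 6, d_1 = (44 - 6^2)/1 = 8/1 = 8, a_1 = floor((6 + 6)/8) = 1.
  m_2 = 8*1 - 6 = 2, d_2 = (44 - 2^2)/8 = 40/8 = 5, a_2 = floor((6 + 2)/5) = 1.
  m_3 = 5*1 - 2 = 3, d_3 = (44 - 3^2)/5 = 35/5 = 7, a_3 = floor((6 + 3)/7) = 1.
  m_4 = 7*1 - 3 = 4, d_4 = (44 - 4^2)/7 = 28/7 = 4, a_4 = floor((6 + 4)/4) = 2.
  m_5 = 4*2 - 4 = 4, d_5 = (44 - 4^2)/4 = 28/4 = 7, a_5 = floor((6 + 4)/7) = 1.
  m_6 = 7*1 - 4 = 3, d_6 = (44 - 3^2)/7 = 35/7 = 5, a_6 = floor((6 + 3)/5) = 1.
  m_7 = 5*1 - 3 = 2, d_7 = (44 - 2^2)/5 = 40/5 = 8, a_7 = floor((6 + 2)/8) = 1.
  m_8 = 8*1 - 2 = 6, d_8 = (44 - 6^2)/8 = 8/8 = 1, a_8 = floor((6 + 6)/1) = 12.
  m_9 = 1*12 - 6 = 6, d_9 = (44 - 6^2)/1 = 8/1 = 8: (m_9, d_9) = (m_1, d_1) = (6, 8), so from here the quotients repeat a_1, ..., a_8; the period length is 8.
Hence the expansion of sqrt(44) is a_0 = 6 followed by the repeating block 1, 1, 1, 2, 1, 1, 1, 12 (period 8).

[6; overline(1, 1, 1, 2, 1, 1, 1, 12)]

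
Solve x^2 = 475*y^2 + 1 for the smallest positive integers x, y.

First expand sqrt(475) as a continued fraction. With x_i = (sqrt(475) + m_i)/d_i and (m_0, d_0) = (0, 1): a_0 = floor(sqrt(475)) = 21, since 21^2 = 441 <= 475 < 484 = 22^2.
Iterate m_{i+1} = d_i*a_i - m_i, d_{i+1} = (475 - m_{i+1}^2)/d_i, a_{i+1} = floor((a_0 + m_{i+1})/d_{i+1}):
  m_1 = 1*21 - 0 = 21, d_1 = (475 - 21^2)/1 = 34/1 = 34, a_1 = floor((21 + 21)/34) = 1.
  m_2 = 34*1 - 21 = 13, d_2 = (475 - 13^2)/34 = 306/34 = 9, a_2 = floor((21 + 13)/9) = 3.
  m_3 = 9*3 - 13 = 14, d_3 = (475 - 14^2)/9 = 279/9 = 31, a_3 = floor((21 + 14)/31) = 1.
  m_4 = 31*1 - 14 = 17, d_4 = (475 - 17^2)/31 = 186/31 = 6, a_4 = floor((21 + 17)/6) = 6.
  m_5 = 6*6 - 17 = 19, d_5 = (475 - 19^2)/6 = 114/6 = 19, a_5 = floor((21 + 19)/19) = 2.
  m_6 = 19*2 - 19 = 19, d_6 = (475 - 19^2)/19 = 114/19 = 6, a_6 = floor((21 + 19)/6) = 6.
  m_7 = 6*6 - 19 = 17, d_7 = (475 - 17^2)/6 = 186/6 = 31, a_7 = floor((21 + 17)/31) = 1.
  m_8 = 31*1 - 17 = 14, d_8 = (475 - 14^2)/31 = 279/31 = 9, a_8 = floor((21 + 14)/9) = 3.
  m_9 = 9*3 - 14 = 13, d_9 = (475 - 13^2)/9 = 306/9 = 34, a_9 = floor((21 + 13)/34) = 1.
  m_10 = 34*1 - 13 = 21, d_10 = (475 - 21^2)/34 = 34/34 = 1, a_10 = floor((21 + 21)/1) = 42.
  m_11 = 1*42 - 21 = 21, d_11 = (475 - 21^2)/1 = 34/1 = 34: (m_11, d_11) = (m_1, d_1) = (21, 34), so from here the quotients repeat a_1, ..., a_10; the period length is 10.
So sqrt(475) = [21; (1, 3, 1, 6, 2, 6, 1, 3, 1, 42)] with period length k = 10.
k is even, so the fundamental solution of x^2 - 475y^2 = 1 is (p_{k-1}, q_{k-1}) = (p_9, q_9); compute convergents through index 9.
Convergents (p_i = a_i*p_{i-1} + p_{i-2}, q_i = a_i*q_{i-1} + q_{i-2} with p_{-2}=0, p_{-1}=1, q_{-2}=1, q_{-1}=0):
  i=0: a_0=21, p_0 = 21*1 + 0 = 21, q_0 = 21*0 + 1 = 1.
  i=1: a_1=1, p_1 = 1*21 + 1 = 22, q_1 = 1*1 + 0 = 1.
  i=2: a_2=3, p_2 = 3*22 + 21 = 87, q_2 = 3*1 + 1 = 4.
  i=3: a_3=1, p_3 = 1*87 + 22 = 109, q_3 = 1*4 + 1 = 5.
  i=4: a_4=6, p_4 = 6*109 + 87 = 741, q_4 = 6*5 + 4 = 34.
  i=5: a_5=2, p_5 = 2*741 + 109 = 1591, q_5 = 2*34 + 5 = 73.
  i=6: a_6=6, p_6 = 6*1591 + 741 = 10287, q_6 = 6*73 + 34 = 472.
  i=7: a_7=1, p_7 = 1*10287 + 1591 = 11878, q_7 = 1*472 + 73 = 545.
  i=8: a_8=3, p_8 = 3*11878 + 10287 = 45921, q_8 = 3*545 + 472 = 2107.
  i=9: a_9=1, p_9 = 1*45921 + 11878 = 57799, q_9 = 1*2107 + 545 = 2652.
Check: 57799^2 - 475*2652^2 = 3340724401 - 3340724400 = 1, so (x, y) = (57799, 2652) solves the equation, and by the theorem it is the least positive solution.

(x, y) = (57799, 2652)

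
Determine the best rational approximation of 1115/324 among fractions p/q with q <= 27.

Expand x = 1115/324 as a continued fraction with the Euclidean algorithm:
  1115 = 3*324 + 143, so a_0 = 3.
  324 = 2*143 + 38, so a_1 = 2.
  143 = 3*38 + 29, so a_2 = 3.
  38 = 1*29 + 9, so a_3 = 1.
  29 = 3*9 + 2, so a_4 = 3.
  9 = 4*2 + 1, so a_5 = 4.
  2 = 2*1 + 0, so a_6 = 2.
so x = [3; 2, 3, 1, 3, 4, 2].
Convergents (p_i = a_i*p_{i-1} + p_{i-2}, q_i = a_i*q_{i-1} + q_{i-2} with p_{-2}=0, p_{-1}=1, q_{-2}=1, q_{-1}=0), until the denominator exceeds 27:
  i=0: a_0=3, p_0 = 3*1 + 0 = 3, q_0 = 3*0 + 1 = 1.
  i=1: a_1=2, p_1 = 2*3 + 1 = 7, q_1 = 2*1 + 0 = 2.
  i=2: a_2=3, p_2 = 3*7 + 3 = 24, q_2 = 3*2 + 1 = 7.
  i=3: a_3=1, p_3 = 1*24 + 7 = 31, q_3 = 1*7 + 2 = 9.
  i=4: a_4=3, p_4 = 3*31 + 24 = 117, q_4 = 3*9 + 7 = 34.
q_4 = 34 > 27, so the last convergent with denominator <= 27 is p_3/q_3 = 31/9.
The closest fraction with denominator <= 27 is either p_3/q_3 or the intermediate fraction (k*p_3 + p_2)/(k*q_3 + q_2) with the largest k >= 1 whose denominator stays <= 27; these approach x as k grows, and every other convergent or intermediate fraction in range is farther away.
Largest k: floor((27 - q_2)/q_3) = floor((27 - 7)/9) = 2.
That gives (2*31 + 24)/(2*9 + 7) = 86/25.
Compare the errors: |x - 31/9| = |1115*9 - 31*324|/(324*9) = 9/2916, and |x - 86/25| = |1115*25 - 86*324|/(324*25) = 11/8100.
Cross-multiplying, 11*2916 = 32076 < 72900 = 9*8100, so 11/8100 is smaller: the intermediate fraction 86/25 is closer to x than 31/9.

86/25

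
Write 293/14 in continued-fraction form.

Run the Euclidean algorithm on 293 and 14; the successive quotients are the partial quotients a_0, a_1, ... (each step inverts the fractional part left over by the previous one):
  293 = 20*14 + 13, so a_0 = 20.
  14 = 1*13 + 1, so a_1 = 1.
  13 = 13*1 + 0, so a_2 = 13.
The remainder reaches 0 after 3 divisions, so the expansion has 3 partial quotients, read off in order.

[20; 1, 13]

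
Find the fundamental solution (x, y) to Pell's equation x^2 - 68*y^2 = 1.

First expand sqrt(68) as a continued fraction. With x_i = (sqrt(68) + m_i)/d_i and (m_0, d_0) = (0, 1): a_0 = floor(sqrt(68)) = 8, since 8^2 = 64 <= 68 < 81 = 9^2.
Iterate m_{i+1} = d_i*a_i - m_i, d_{i+1} = (68 - m_{i+1}^2)/d_i, a_{i+1} = floor((a_0 + m_{i+1})/d_{i+1}):
  m_1 = 1*8 - 0 = 8, d_1 = (68 - 8^2)/1 = 4/1 = 4, a_1 = floor((8 + 8)/4) = 4.
  m_2 = 4*4 - 8 = 8, d_2 = (68 - 8^2)/4 = 4/4 = 1, a_2 = floor((8 + 8)/1) = 16.
  m_3 = 1*16 - 8 = 8, d_3 = (68 - 8^2)/1 = 4/1 = 4: (m_3, d_3) = (m_1, d_1) = (8, 4), so from here the quotients repeat a_1, a_2; the period length is 2.
So sqrt(68) = [8; (4, 16)] with period length k = 2.
k is even, so the fundamental solution of x^2 - 68y^2 = 1 is (p_{k-1}, q_{k-1}) = (p_1, q_1); compute convergents through index 1.
Convergents (p_i = a_i*p_{i-1} + p_{i-2}, q_i = a_i*q_{i-1} + q_{i-2} with p_{-2}=0, p_{-1}=1, q_{-2}=1, q_{-1}=0):
  i=0: a_0=8, p_0 = 8*1 + 0 = 8, q_0 = 8*0 + 1 = 1.
  i=1: a_1=4, p_1 = 4*8 + 1 = 33, q_1 = 4*1 + 0 = 4.
Check: 33^2 - 68*4^2 = 1089 - 1088 = 1, so (x, y) = (33, 4) solves the equation, and by the theorem it is the least positive solution.

(x, y) = (33, 4)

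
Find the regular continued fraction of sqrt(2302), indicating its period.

[47; (1, 46, 1, 94)]

Write x_i = (sqrt(2302) + m_i)/d_i with (m_0, d_0) = (0, 1). a_0 = floor(sqrt(2302)) = 47, since 47^2 = 2209 <= 2302 < 2304 = 48^2.
Iterate m_{i+1} = d_i*a_i - m_i, d_{i+1} = (2302 - m_{i+1}^2)/d_i, a_{i+1} = floor((a_0 + m_{i+1})/d_{i+1}):
  m_1 = 1*47 - 0 = 47, d_1 = (2302 - 47^2)/1 = 93/1 = 93, a_1 = floor((47 + 47)/93) = 1.
  m_2 = 93*1 - 47 = 46, d_2 = (2302 - 46^2)/93 = 186/93 = 2, a_2 = floor((47 + 46)/2) = 46.
  m_3 = 2*46 - 46 = 46, d_3 = (2302 - 46^2)/2 = 186/2 = 93, a_3 = floor((47 + 46)/93) = 1.
  m_4 = 93*1 - 46 = 47, d_4 = (2302 - 47^2)/93 = 93/93 = 1, a_4 = floor((47 + 47)/1) = 94.
  m_5 = 1*94 - 47 = 47, d_5 = (2302 - 47^2)/1 = 93/1 = 93: (m_5, d_5) = (m_1, d_1) = (47, 93), so from here the quotients repeat a_1, ..., a_4; the period length is 4.
Hence the expansion of sqrt(2302) is a_0 = 47 followed by the repeating block 1, 46, 1, 94 (period 4).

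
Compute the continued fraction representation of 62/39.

[1; 1, 1, 2, 3, 2]

Run the Euclidean algorithm on 62 and 39; the successive quotients are the partial quotients a_0, a_1, ... (each step inverts the fractional part left over by the previous one):
  62 = 1*39 + 23, so a_0 = 1.
  39 = 1*23 + 16, so a_1 = 1.
  23 = 1*16 + 7, so a_2 = 1.
  16 = 2*7 + 2, so a_3 = 2.
  7 = 3*2 + 1, so a_4 = 3.
  2 = 2*1 + 0, so a_5 = 2.
The remainder reaches 0 after 6 divisions, so the expansion has 6 partial quotients, read off in order.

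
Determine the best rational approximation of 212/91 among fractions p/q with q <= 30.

Expand x = 212/91 as a continued fraction with the Euclidean algorithm:
  212 = 2*91 + 30, so a_0 = 2.
  91 = 3*30 + 1, so a_1 = 3.
  30 = 30*1 + 0, so a_2 = 30.
so x = [2; 3, 30].
Convergents (p_i = a_i*p_{i-1} + p_{i-2}, q_i = a_i*q_{i-1} + q_{i-2} with p_{-2}=0, p_{-1}=1, q_{-2}=1, q_{-1}=0), until the denominator exceeds 30:
  i=0: a_0=2, p_0 = 2*1 + 0 = 2, q_0 = 2*0 + 1 = 1.
  i=1: a_1=3, p_1 = 3*2 + 1 = 7, q_1 = 3*1 + 0 = 3.
  i=2: a_2=30, p_2 = 30*7 + 2 = 212, q_2 = 30*3 + 1 = 91.
q_2 = 91 > 30, so the last convergent with denominator <= 30 is p_1/q_1 = 7/3.
The closest fraction with denominator <= 30 is either p_1/q_1 or the intermediate fraction (k*p_1 + p_0)/(k*q_1 + q_0) with the largest k >= 1 whose denominator stays <= 30; these approach x as k grows, and every other convergent or intermediate fraction in range is farther away.
Largest k: floor((30 - q_0)/q_1) = floor((30 - 1)/3) = 9.
That gives (9*7 + 2)/(9*3 + 1) = 65/28.
Compare the errors: |x - 7/3| = |212*3 - 7*91|/(91*3) = 1/273, and |x - 65/28| = |212*28 - 65*91|/(91*28) = 21/2548.
Cross-multiplying, 1*2548 = 2548 < 5733 = 21*273, so 1/273 is smaller: the convergent 7/3 is closer to x than 65/28.

7/3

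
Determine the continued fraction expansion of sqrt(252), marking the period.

[15; (1, 6, 1, 30)]

Write x_i = (sqrt(252) + m_i)/d_i with (m_0, d_0) = (0, 1). a_0 = floor(sqrt(252)) = 15, since 15^2 = 225 <= 252 < 256 = 16^2.
Iterate m_{i+1} = d_i*a_i - m_i, d_{i+1} = (252 - m_{i+1}^2)/d_i, a_{i+1} = floor((a_0 + m_{i+1})/d_{i+1}):
  m_1 = 1*15 - 0 = 15, d_1 = (252 - 15^2)/1 = 27/1 = 27, a_1 = floor((15 + 15)/27) = 1.
  m_2 = 27*1 - 15 = 12, d_2 = (252 - 12^2)/27 = 108/27 = 4, a_2 = floor((15 + 12)/4) = 6.
  m_3 = 4*6 - 12 = 12, d_3 = (252 - 12^2)/4 = 108/4 = 27, a_3 = floor((15 + 12)/27) = 1.
  m_4 = 27*1 - 12 = 15, d_4 = (252 - 15^2)/27 = 27/27 = 1, a_4 = floor((15 + 15)/1) = 30.
  m_5 = 1*30 - 15 = 15, d_5 = (252 - 15^2)/1 = 27/1 = 27: (m_5, d_5) = (m_1, d_1) = (15, 27), so from here the quotients repeat a_1, ..., a_4; the period length is 4.
Hence the expansion of sqrt(252) is a_0 = 15 followed by the repeating block 1, 6, 1, 30 (period 4).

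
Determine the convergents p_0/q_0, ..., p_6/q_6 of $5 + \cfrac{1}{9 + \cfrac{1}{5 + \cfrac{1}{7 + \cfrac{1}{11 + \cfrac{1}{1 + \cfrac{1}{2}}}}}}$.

Using the convergent recurrence p_i = a_i*p_{i-1} + p_{i-2}, q_i = a_i*q_{i-1} + q_{i-2} with p_{-2}=0, p_{-1}=1, q_{-2}=1, q_{-1}=0:
  i=0: a_0=5, p_0 = 5*1 + 0 = 5, q_0 = 5*0 + 1 = 1.
  i=1: a_1=9, p_1 = 9*5 + 1 = 46, q_1 = 9*1 + 0 = 9.
  i=2: a_2=5, p_2 = 5*46 + 5 = 235, q_2 = 5*9 + 1 = 46.
  i=3: a_3=7, p_3 = 7*235 + 46 = 1691, q_3 = 7*46 + 9 = 331.
  i=4: a_4=11, p_4 = 11*1691 + 235 = 18836, q_4 = 11*331 + 46 = 3687.
  i=5: a_5=1, p_5 = 1*18836 + 1691 = 20527, q_5 = 1*3687 + 331 = 4018.
  i=6: a_6=2, p_6 = 2*20527 + 18836 = 59890, q_6 = 2*4018 + 3687 = 11723.

5/1, 46/9, 235/46, 1691/331, 18836/3687, 20527/4018, 59890/11723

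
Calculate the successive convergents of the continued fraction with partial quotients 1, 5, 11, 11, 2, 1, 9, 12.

1/1, 6/5, 67/56, 743/621, 1553/1298, 2296/1919, 22217/18569, 268900/224747

Using the convergent recurrence p_i = a_i*p_{i-1} + p_{i-2}, q_i = a_i*q_{i-1} + q_{i-2} with p_{-2}=0, p_{-1}=1, q_{-2}=1, q_{-1}=0:
  i=0: a_0=1, p_0 = 1*1 + 0 = 1, q_0 = 1*0 + 1 = 1.
  i=1: a_1=5, p_1 = 5*1 + 1 = 6, q_1 = 5*1 + 0 = 5.
  i=2: a_2=11, p_2 = 11*6 + 1 = 67, q_2 = 11*5 + 1 = 56.
  i=3: a_3=11, p_3 = 11*67 + 6 = 743, q_3 = 11*56 + 5 = 621.
  i=4: a_4=2, p_4 = 2*743 + 67 = 1553, q_4 = 2*621 + 56 = 1298.
  i=5: a_5=1, p_5 = 1*1553 + 743 = 2296, q_5 = 1*1298 + 621 = 1919.
  i=6: a_6=9, p_6 = 9*2296 + 1553 = 22217, q_6 = 9*1919 + 1298 = 18569.
  i=7: a_7=12, p_7 = 12*22217 + 2296 = 268900, q_7 = 12*18569 + 1919 = 224747.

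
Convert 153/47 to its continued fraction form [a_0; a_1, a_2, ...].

[3; 3, 1, 11]

Run the Euclidean algorithm on 153 and 47; the successive quotients are the partial quotients a_0, a_1, ... (each step inverts the fractional part left over by the previous one):
  153 = 3*47 + 12, so a_0 = 3.
  47 = 3*12 + 11, so a_1 = 3.
  12 = 1*11 + 1, so a_2 = 1.
  11 = 11*1 + 0, so a_3 = 11.
The remainder reaches 0 after 4 divisions, so the expansion has 4 partial quotients, read off in order.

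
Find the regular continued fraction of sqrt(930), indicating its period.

Write x_i = (sqrt(930) + m_i)/d_i with (m_0, d_0) = (0, 1). a_0 = floor(sqrt(930)) = 30, since 30^2 = 900 <= 930 < 961 = 31^2.
Iterate m_{i+1} = d_i*a_i - m_i, d_{i+1} = (930 - m_{i+1}^2)/d_i, a_{i+1} = floor((a_0 + m_{i+1})/d_{i+1}):
  m_1 = 1*30 - 0 = 30, d_1 = (930 - 30^2)/1 = 30/1 = 30, a_1 = floor((30 + 30)/30) = 2.
  m_2 = 30*2 - 30 = 30, d_2 = (930 - 30^2)/30 = 30/30 = 1, a_2 = floor((30 + 30)/1) = 60.
  m_3 = 1*60 - 30 = 30, d_3 = (930 - 30^2)/1 = 30/1 = 30: (m_3, d_3) = (m_1, d_1) = (30, 30), so from here the quotients repeat a_1, a_2; the period length is 2.
Hence the expansion of sqrt(930) is a_0 = 30 followed by the repeating block 2, 60 (period 2).

[30; (2, 60)]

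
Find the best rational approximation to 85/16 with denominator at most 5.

16/3

Expand x = 85/16 as a continued fraction with the Euclidean algorithm:
  85 = 5*16 + 5, so a_0 = 5.
  16 = 3*5 + 1, so a_1 = 3.
  5 = 5*1 + 0, so a_2 = 5.
so x = [5; 3, 5].
Convergents (p_i = a_i*p_{i-1} + p_{i-2}, q_i = a_i*q_{i-1} + q_{i-2} with p_{-2}=0, p_{-1}=1, q_{-2}=1, q_{-1}=0), until the denominator exceeds 5:
  i=0: a_0=5, p_0 = 5*1 + 0 = 5, q_0 = 5*0 + 1 = 1.
  i=1: a_1=3, p_1 = 3*5 + 1 = 16, q_1 = 3*1 + 0 = 3.
  i=2: a_2=5, p_2 = 5*16 + 5 = 85, q_2 = 5*3 + 1 = 16.
q_2 = 16 > 5, so the last convergent with denominator <= 5 is p_1/q_1 = 16/3.
The closest fraction with denominator <= 5 is either p_1/q_1 or the intermediate fraction (k*p_1 + p_0)/(k*q_1 + q_0) with the largest k >= 1 whose denominator stays <= 5; these approach x as k grows, and every other convergent or intermediate fraction in range is farther away.
Largest k: floor((5 - q_0)/q_1) = floor((5 - 1)/3) = 1.
That gives (1*16 + 5)/(1*3 + 1) = 21/4.
Compare the errors: |x - 16/3| = |85*3 - 16*16|/(16*3) = 1/48, and |x - 21/4| = |85*4 - 21*16|/(16*4) = 4/64.
Cross-multiplying, 1*64 = 64 < 192 = 4*48, so 1/48 is smaller: the convergent 16/3 is closer to x than 21/4.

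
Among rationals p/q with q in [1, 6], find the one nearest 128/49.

Expand x = 128/49 as a continued fraction with the Euclidean algorithm:
  128 = 2*49 + 30, so a_0 = 2.
  49 = 1*30 + 19, so a_1 = 1.
  30 = 1*19 + 11, so a_2 = 1.
  19 = 1*11 + 8, so a_3 = 1.
  11 = 1*8 + 3, so a_4 = 1.
  8 = 2*3 + 2, so a_5 = 2.
  3 = 1*2 + 1, so a_6 = 1.
  2 = 2*1 + 0, so a_7 = 2.
so x = [2; 1, 1, 1, 1, 2, 1, 2].
Convergents (p_i = a_i*p_{i-1} + p_{i-2}, q_i = a_i*q_{i-1} + q_{i-2} with p_{-2}=0, p_{-1}=1, q_{-2}=1, q_{-1}=0), until the denominator exceeds 6:
  i=0: a_0=2, p_0 = 2*1 + 0 = 2, q_0 = 2*0 + 1 = 1.
  i=1: a_1=1, p_1 = 1*2 + 1 = 3, q_1 = 1*1 + 0 = 1.
  i=2: a_2=1, p_2 = 1*3 + 2 = 5, q_2 = 1*1 + 1 = 2.
  i=3: a_3=1, p_3 = 1*5 + 3 = 8, q_3 = 1*2 + 1 = 3.
  i=4: a_4=1, p_4 = 1*8 + 5 = 13, q_4 = 1*3 + 2 = 5.
  i=5: a_5=2, p_5 = 2*13 + 8 = 34, q_5 = 2*5 + 3 = 13.
q_5 = 13 > 6, so the last convergent with denominator <= 6 is p_4/q_4 = 13/5.
The closest fraction with denominator <= 6 is either p_4/q_4 or the intermediate fraction (k*p_4 + p_3)/(k*q_4 + q_3) with the largest k >= 1 whose denominator stays <= 6; these approach x as k grows, and every other convergent or intermediate fraction in range is farther away.
Largest k: floor((6 - q_3)/q_4) = floor((6 - 3)/5) = 0.
Since k = 0, no intermediate fraction beyond p_4/q_4 has denominator <= 6, so the convergent 13/5 is the closest (its error is |128*5 - 13*49|/(49*5) = 3/245).

13/5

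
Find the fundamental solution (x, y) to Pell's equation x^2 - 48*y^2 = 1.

First expand sqrt(48) as a continued fraction. With x_i = (sqrt(48) + m_i)/d_i and (m_0, d_0) = (0, 1): a_0 = floor(sqrt(48)) = 6, since 6^2 = 36 <= 48 < 49 = 7^2.
Iterate m_{i+1} = d_i*a_i - m_i, d_{i+1} = (48 - m_{i+1}^2)/d_i, a_{i+1} = floor((a_0 + m_{i+1})/d_{i+1}):
  m_1 = 1*6 - 0 = 6, d_1 = (48 - 6^2)/1 = 12/1 = 12, a_1 = floor((6 + 6)/12) = 1.
  m_2 = 12*1 - 6 = 6, d_2 = (48 - 6^2)/12 = 12/12 = 1, a_2 = floor((6 + 6)/1) = 12.
  m_3 = 1*12 - 6 = 6, d_3 = (48 - 6^2)/1 = 12/1 = 12: (m_3, d_3) = (m_1, d_1) = (6, 12), so from here the quotients repeat a_1, a_2; the period length is 2.
So sqrt(48) = [6; (1, 12)] with period length k = 2.
k is even, so the fundamental solution of x^2 - 48y^2 = 1 is (p_{k-1}, q_{k-1}) = (p_1, q_1); compute convergents through index 1.
Convergents (p_i = a_i*p_{i-1} + p_{i-2}, q_i = a_i*q_{i-1} + q_{i-2} with p_{-2}=0, p_{-1}=1, q_{-2}=1, q_{-1}=0):
  i=0: a_0=6, p_0 = 6*1 + 0 = 6, q_0 = 6*0 + 1 = 1.
  i=1: a_1=1, p_1 = 1*6 + 1 = 7, q_1 = 1*1 + 0 = 1.
Check: 7^2 - 48*1^2 = 49 - 48 = 1, so (x, y) = (7, 1) solves the equation, and by the theorem it is the least positive solution.

(x, y) = (7, 1)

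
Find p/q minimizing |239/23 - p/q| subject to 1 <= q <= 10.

52/5

Expand x = 239/23 as a continued fraction with the Euclidean algorithm:
  239 = 10*23 + 9, so a_0 = 10.
  23 = 2*9 + 5, so a_1 = 2.
  9 = 1*5 + 4, so a_2 = 1.
  5 = 1*4 + 1, so a_3 = 1.
  4 = 4*1 + 0, so a_4 = 4.
so x = [10; 2, 1, 1, 4].
Convergents (p_i = a_i*p_{i-1} + p_{i-2}, q_i = a_i*q_{i-1} + q_{i-2} with p_{-2}=0, p_{-1}=1, q_{-2}=1, q_{-1}=0), until the denominator exceeds 10:
  i=0: a_0=10, p_0 = 10*1 + 0 = 10, q_0 = 10*0 + 1 = 1.
  i=1: a_1=2, p_1 = 2*10 + 1 = 21, q_1 = 2*1 + 0 = 2.
  i=2: a_2=1, p_2 = 1*21 + 10 = 31, q_2 = 1*2 + 1 = 3.
  i=3: a_3=1, p_3 = 1*31 + 21 = 52, q_3 = 1*3 + 2 = 5.
  i=4: a_4=4, p_4 = 4*52 + 31 = 239, q_4 = 4*5 + 3 = 23.
q_4 = 23 > 10, so the last convergent with denominator <= 10 is p_3/q_3 = 52/5.
The closest fraction with denominator <= 10 is either p_3/q_3 or the intermediate fraction (k*p_3 + p_2)/(k*q_3 + q_2) with the largest k >= 1 whose denominator stays <= 10; these approach x as k grows, and every other convergent or intermediate fraction in range is farther away.
Largest k: floor((10 - q_2)/q_3) = floor((10 - 3)/5) = 1.
That gives (1*52 + 31)/(1*5 + 3) = 83/8.
Compare the errors: |x - 52/5| = |239*5 - 52*23|/(23*5) = 1/115, and |x - 83/8| = |239*8 - 83*23|/(23*8) = 3/184.
Cross-multiplying, 1*184 = 184 < 345 = 3*115, so 1/115 is smaller: the convergent 52/5 is closer to x than 83/8.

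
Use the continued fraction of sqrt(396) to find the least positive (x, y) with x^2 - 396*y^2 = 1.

First expand sqrt(396) as a continued fraction. With x_i = (sqrt(396) + m_i)/d_i and (m_0, d_0) = (0, 1): a_0 = floor(sqrt(396)) = 19, since 19^2 = 361 <= 396 < 400 = 20^2.
Iterate m_{i+1} = d_i*a_i - m_i, d_{i+1} = (396 - m_{i+1}^2)/d_i, a_{i+1} = floor((a_0 + m_{i+1})/d_{i+1}):
  m_1 = 1*19 - 0 = 19, d_1 = (396 - 19^2)/1 = 35/1 = 35, a_1 = floor((19 + 19)/35) = 1.
  m_2 = 35*1 - 19 = 16, d_2 = (396 - 16^2)/35 = 140/35 = 4, a_2 = floor((19 + 16)/4) = 8.
  m_3 = 4*8 - 16 = 16, d_3 = (396 - 16^2)/4 = 140/4 = 35, a_3 = floor((19 + 16)/35) = 1.
  m_4 = 35*1 - 16 = 19, d_4 = (396 - 19^2)/35 = 35/35 = 1, a_4 = floor((19 + 19)/1) = 38.
  m_5 = 1*38 - 19 = 19, d_5 = (396 - 19^2)/1 = 35/1 = 35: (m_5, d_5) = (m_1, d_1) = (19, 35), so from here the quotients repeat a_1, ..., a_4; the period length is 4.
So sqrt(396) = [19; (1, 8, 1, 38)] with period length k = 4.
k is even, so the fundamental solution of x^2 - 396y^2 = 1 is (p_{k-1}, q_{k-1}) = (p_3, q_3); compute convergents through index 3.
Convergents (p_i = a_i*p_{i-1} + p_{i-2}, q_i = a_i*q_{i-1} + q_{i-2} with p_{-2}=0, p_{-1}=1, q_{-2}=1, q_{-1}=0):
  i=0: a_0=19, p_0 = 19*1 + 0 = 19, q_0 = 19*0 + 1 = 1.
  i=1: a_1=1, p_1 = 1*19 + 1 = 20, q_1 = 1*1 + 0 = 1.
  i=2: a_2=8, p_2 = 8*20 + 19 = 179, q_2 = 8*1 + 1 = 9.
  i=3: a_3=1, p_3 = 1*179 + 20 = 199, q_3 = 1*9 + 1 = 10.
Check: 199^2 - 396*10^2 = 39601 - 39600 = 1, so (x, y) = (199, 10) solves the equation, and by the theorem it is the least positive solution.

(x, y) = (199, 10)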